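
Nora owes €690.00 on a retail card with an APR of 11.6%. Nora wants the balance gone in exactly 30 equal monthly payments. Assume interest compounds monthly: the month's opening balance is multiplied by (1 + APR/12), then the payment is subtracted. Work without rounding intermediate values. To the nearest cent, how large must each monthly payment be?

Monthly rate r = 11.6%/12 = 0.966667% = 0.00966667.
Level-payment amortization: P = B₀·r / (1 − (1+r)^(−n)) = 690.00·0.00966667 / (1 − 1.00967^(−30)).
Denominator 1 − (1+r)^(−30) = 0.250693601.
P = 6.67 / 0.250693601 ≈ 26.61.

€26.61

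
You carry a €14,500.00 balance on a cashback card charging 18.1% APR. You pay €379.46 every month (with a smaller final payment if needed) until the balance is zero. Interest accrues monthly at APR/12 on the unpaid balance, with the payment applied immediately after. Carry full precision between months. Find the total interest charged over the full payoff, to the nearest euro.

Monthly rate r = 18.1%/12 = 1.50833% = 0.0150833.
Payoff takes n = ⌈−ln(1 − rB₀/P)/ln(1+r)⌉ = ⌈57.371⌉ = 58 payments; the last is €141.54.
Total paid = 57·€379.46 + €141.54 = €21,770.76.
Total interest = total paid − principal = €21,770.76 − €14,500.00 = €7,270.76.

€7,271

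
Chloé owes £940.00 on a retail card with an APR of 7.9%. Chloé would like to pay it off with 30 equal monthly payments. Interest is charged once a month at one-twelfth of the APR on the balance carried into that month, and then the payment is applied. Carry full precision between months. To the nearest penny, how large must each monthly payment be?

Monthly rate r = 7.9%/12 = 0.658333% = 0.00658333.
Level-payment amortization: P = B₀·r / (1 − (1+r)^(−n)) = 940.00·0.00658333 / (1 − 1.00658^(−30)).
Denominator 1 − (1+r)^(−30) = 0.178688425.
P = 6.18833 / 0.178688425 ≈ 34.63.

£34.63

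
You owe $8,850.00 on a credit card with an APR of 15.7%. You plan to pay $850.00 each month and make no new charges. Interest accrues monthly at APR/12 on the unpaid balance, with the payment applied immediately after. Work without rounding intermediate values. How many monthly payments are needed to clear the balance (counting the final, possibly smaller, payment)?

12 months

Monthly rate r = 15.7%/12 = 1.30833% = 0.0130833.
Recurrence: B ← B·(1+r) − $850.00.
Month 1: interest $115.79; balance after payment $8,115.79.
Month 2: interest $106.18; balance after payment $7,371.97.
Closed form: n = −ln(1 − rB₀/P)/ln(1+r) = −ln(0.86378)/ln(1.01308) ≈ 11.266, so the balance reaches zero during payment 12.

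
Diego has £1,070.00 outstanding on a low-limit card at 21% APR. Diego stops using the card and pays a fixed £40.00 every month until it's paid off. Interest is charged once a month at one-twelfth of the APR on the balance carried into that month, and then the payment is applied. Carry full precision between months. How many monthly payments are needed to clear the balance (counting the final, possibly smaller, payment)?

37 payments

Monthly rate r = 21%/12 = 1.75% = 0.0175.
Recurrence: B ← B·(1+r) − £40.00.
Month 1: interest £18.73; balance after payment £1,048.72.
Month 2: interest £18.35; balance after payment £1,027.08.
Closed form: n = −ln(1 − rB₀/P)/ln(1+r) = −ln(0.53187)/ln(1.0175) ≈ 36.392, so the balance reaches zero during payment 37.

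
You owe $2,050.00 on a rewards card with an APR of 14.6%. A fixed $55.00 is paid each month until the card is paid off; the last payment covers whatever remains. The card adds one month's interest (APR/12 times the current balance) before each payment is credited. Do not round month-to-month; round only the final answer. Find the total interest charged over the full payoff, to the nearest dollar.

Monthly rate r = 14.6%/12 = 1.21667% = 0.0121667.
Payoff takes n = ⌈−ln(1 − rB₀/P)/ln(1+r)⌉ = ⌈49.961⌉ = 50 payments; the last is $52.88.
Total paid = 49·$55.00 + $52.88 = $2,747.88.
Total interest = total paid − principal = $2,747.88 − $2,050.00 = $697.88.

$698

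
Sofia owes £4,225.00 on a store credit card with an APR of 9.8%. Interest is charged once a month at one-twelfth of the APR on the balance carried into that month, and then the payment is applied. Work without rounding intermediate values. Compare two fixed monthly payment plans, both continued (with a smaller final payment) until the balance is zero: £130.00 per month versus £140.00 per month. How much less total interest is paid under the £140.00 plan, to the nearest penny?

Monthly rate r = 9.8%/12 = 0.816667% = 0.00816667.
At £130.00/mo: n = ⌈−ln(1 − rB₀/P)/ln(1+r)⌉ = 38 payments (last £120.11); total interest = total paid − £4,225.00 = £705.11.
At £140.00/mo: 35 payments (last £110.81); total interest £645.81.
Interest saved = £705.11 − £645.81 = £59.30.

£59.30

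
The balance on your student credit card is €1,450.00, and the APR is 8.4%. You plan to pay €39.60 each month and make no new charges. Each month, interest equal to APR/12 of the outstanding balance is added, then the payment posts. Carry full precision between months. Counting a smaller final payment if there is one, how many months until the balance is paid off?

43 months

Monthly rate r = 8.4%/12 = 0.7% = 0.007.
Recurrence: B ← B·(1+r) − €39.60.
Month 1: interest €10.15; balance after payment €1,420.55.
Month 2: interest €9.94; balance after payment €1,390.89.
Closed form: n = −ln(1 − rB₀/P)/ln(1+r) = −ln(0.74369)/ln(1.007) ≈ 42.453, so the balance reaches zero during payment 43.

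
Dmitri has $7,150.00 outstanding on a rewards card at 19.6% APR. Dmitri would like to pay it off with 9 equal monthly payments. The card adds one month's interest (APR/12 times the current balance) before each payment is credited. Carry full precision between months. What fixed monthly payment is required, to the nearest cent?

$860.73

Monthly rate r = 19.6%/12 = 1.63333% = 0.0163333.
Level-payment amortization: P = B₀·r / (1 − (1+r)^(−n)) = 7150.00·0.0163333 / (1 − 1.01633^(−9)).
Denominator 1 − (1+r)^(−9) = 0.135680178.
P = 116.783 / 0.135680178 ≈ 860.73.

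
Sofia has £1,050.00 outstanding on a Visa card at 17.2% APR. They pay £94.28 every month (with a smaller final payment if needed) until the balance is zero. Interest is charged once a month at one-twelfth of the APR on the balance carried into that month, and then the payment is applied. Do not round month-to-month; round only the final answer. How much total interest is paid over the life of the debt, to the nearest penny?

Monthly rate r = 17.2%/12 = 1.43333% = 0.0143333.
Payoff takes n = ⌈−ln(1 − rB₀/P)/ln(1+r)⌉ = ⌈12.220⌉ = 13 payments; the last is £20.88.
Total paid = 12·£94.28 + £20.88 = £1,152.24.
Total interest = total paid − principal = £1,152.24 − £1,050.00 = £102.24.

£102.24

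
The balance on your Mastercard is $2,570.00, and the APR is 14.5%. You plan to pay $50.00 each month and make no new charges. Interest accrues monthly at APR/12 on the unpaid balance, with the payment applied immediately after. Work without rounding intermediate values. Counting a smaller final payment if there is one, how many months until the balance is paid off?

Monthly rate r = 14.5%/12 = 1.20833% = 0.0120833.
Recurrence: B ← B·(1+r) − $50.00.
Month 1: interest $31.05; balance after payment $2,551.05.
Month 2: interest $30.83; balance after payment $2,531.88.
Closed form: n = −ln(1 − rB₀/P)/ln(1+r) = −ln(0.37892)/ln(1.01208) ≈ 80.796, so the balance reaches zero during payment 81.

81 payments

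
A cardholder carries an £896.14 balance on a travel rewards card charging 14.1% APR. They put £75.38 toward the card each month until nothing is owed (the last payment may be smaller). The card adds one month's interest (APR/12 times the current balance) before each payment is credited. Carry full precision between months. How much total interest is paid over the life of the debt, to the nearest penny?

£74.81

Monthly rate r = 14.1%/12 = 1.175% = 0.01175.
Payoff takes n = ⌈−ln(1 − rB₀/P)/ln(1+r)⌉ = ⌈12.880⌉ = 13 payments; the last is £66.39.
Total paid = 12·£75.38 + £66.39 = £970.95.
Total interest = total paid − principal = £970.95 − £896.14 = £74.81.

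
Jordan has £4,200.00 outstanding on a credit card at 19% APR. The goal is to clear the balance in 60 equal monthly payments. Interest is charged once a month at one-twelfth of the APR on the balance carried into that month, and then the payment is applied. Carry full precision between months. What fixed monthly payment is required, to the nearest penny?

£108.95

Monthly rate r = 19%/12 = 1.58333% = 0.0158333.
Level-payment amortization: P = B₀·r / (1 − (1+r)^(−n)) = 4200.00·0.0158333 / (1 − 1.01583^(−60)).
Denominator 1 − (1+r)^(−60) = 0.610369967.
P = 66.5 / 0.610369967 ≈ 108.95.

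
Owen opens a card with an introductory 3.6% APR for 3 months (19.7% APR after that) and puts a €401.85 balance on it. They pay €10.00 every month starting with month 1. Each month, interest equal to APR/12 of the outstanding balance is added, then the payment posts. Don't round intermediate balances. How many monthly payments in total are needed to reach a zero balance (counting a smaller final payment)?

Promo months 1–3 at r₀ = 3.6%/12 = 0.003; months 4+ at r₁ = 19.7%/12 = 0.0164167.
After month 3: iterate B ← B·(1+r₀) − €10.00 for 3 months → €375.39.
Then at r₁ with €10.00/mo: n₂ = −ln(1 − r₁·B/P)/ln(1+r₁) ≈ 58.82 → 59 more payments.

62 payments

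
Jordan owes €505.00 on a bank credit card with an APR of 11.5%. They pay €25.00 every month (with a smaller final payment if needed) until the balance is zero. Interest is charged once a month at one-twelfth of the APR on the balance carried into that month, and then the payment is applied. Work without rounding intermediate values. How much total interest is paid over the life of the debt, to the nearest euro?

€59

Monthly rate r = 11.5%/12 = 0.958333% = 0.00958333.
Payoff takes n = ⌈−ln(1 − rB₀/P)/ln(1+r)⌉ = ⌈22.558⌉ = 23 payments; the last is €13.99.
Total paid = 22·€25.00 + €13.99 = €563.99.
Total interest = total paid − principal = €563.99 − €505.00 = €58.99.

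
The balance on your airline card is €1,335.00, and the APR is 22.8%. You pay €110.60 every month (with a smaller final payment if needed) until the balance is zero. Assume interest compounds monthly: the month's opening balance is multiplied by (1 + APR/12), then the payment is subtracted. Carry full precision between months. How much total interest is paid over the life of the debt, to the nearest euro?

€196

Monthly rate r = 22.8%/12 = 1.9% = 0.019.
Payoff takes n = ⌈−ln(1 − rB₀/P)/ln(1+r)⌉ = ⌈13.841⌉ = 14 payments; the last is €93.13.
Total paid = 13·€110.60 + €93.13 = €1,530.93.
Total interest = total paid − principal = €1,530.93 − €1,335.00 = €195.93.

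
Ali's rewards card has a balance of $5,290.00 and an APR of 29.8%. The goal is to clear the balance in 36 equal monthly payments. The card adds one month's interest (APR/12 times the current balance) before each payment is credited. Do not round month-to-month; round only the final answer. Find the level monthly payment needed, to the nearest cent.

Monthly rate r = 29.8%/12 = 2.48333% = 0.0248333.
Level-payment amortization: P = B₀·r / (1 − (1+r)^(−n)) = 5290.00·0.0248333 / (1 − 1.02483^(−36)).
Denominator 1 − (1+r)^(−36) = 0.586492621.
P = 131.368 / 0.586492621 ≈ 223.99.

$223.99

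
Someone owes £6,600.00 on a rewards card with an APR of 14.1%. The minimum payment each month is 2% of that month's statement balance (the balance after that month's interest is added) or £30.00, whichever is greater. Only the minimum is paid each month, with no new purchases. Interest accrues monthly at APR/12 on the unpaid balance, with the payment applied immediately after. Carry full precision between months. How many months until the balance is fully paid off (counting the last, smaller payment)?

250 months

Monthly rate r = 14.1%/12 = 1.175% = 0.01175.
While 2% of the post-interest balance exceeds £30.00, each month B ← (B·(1+r))·(1 − 0.02), i.e. B shrinks by the factor (1+r)·0.98 = 0.99151.
This holds for months 1–176. Entering month 177 the balance is £1,473.05; 2% of the post-interest balance is now below £30.00, so the flat £30.00 minimum applies from here.
From month 177 a fixed £30.00 at rate r clears £1,473.05 in 74 more payments. Total: 176 + 74 = 250 months.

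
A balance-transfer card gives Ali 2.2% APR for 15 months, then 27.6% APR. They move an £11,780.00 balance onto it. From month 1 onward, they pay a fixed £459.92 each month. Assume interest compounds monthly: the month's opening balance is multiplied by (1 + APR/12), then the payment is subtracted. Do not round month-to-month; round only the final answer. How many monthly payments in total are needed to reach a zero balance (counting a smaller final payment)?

29 months

Promo months 1–15 at r₀ = 2.2%/12 = 0.00183333; months 16+ at r₁ = 27.6%/12 = 0.023.
After month 15: iterate B ← B·(1+r₀) − £459.92 for 15 months → £5,120.10.
Then at r₁ with £459.92/mo: n₂ = −ln(1 − r₁·B/P)/ln(1+r₁) ≈ 13.01 → 14 more payments.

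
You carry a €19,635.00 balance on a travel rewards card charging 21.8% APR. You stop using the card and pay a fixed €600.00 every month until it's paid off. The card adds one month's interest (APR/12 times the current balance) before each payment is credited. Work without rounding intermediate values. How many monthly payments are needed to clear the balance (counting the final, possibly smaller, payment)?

51 months

Monthly rate r = 21.8%/12 = 1.81667% = 0.0181667.
Recurrence: B ← B·(1+r) − €600.00.
Month 1: interest €356.70; balance after payment €19,391.70.
Month 2: interest €352.28; balance after payment €19,143.99.
Closed form: n = −ln(1 − rB₀/P)/ln(1+r) = −ln(0.4055)/ln(1.01817) ≈ 50.137, so the balance reaches zero during payment 51.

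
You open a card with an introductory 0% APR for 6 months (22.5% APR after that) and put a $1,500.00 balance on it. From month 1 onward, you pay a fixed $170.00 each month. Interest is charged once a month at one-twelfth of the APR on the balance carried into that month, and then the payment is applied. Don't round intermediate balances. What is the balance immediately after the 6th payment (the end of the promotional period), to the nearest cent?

Promo months 1–6 at r₀ = 0%/12 = 0; months 7+ at r₁ = 22.5%/12 = 0.01875.
After month 6 (no interest yet): B = $1,500.00 − 6·$170.00 = $480.00.

$480.00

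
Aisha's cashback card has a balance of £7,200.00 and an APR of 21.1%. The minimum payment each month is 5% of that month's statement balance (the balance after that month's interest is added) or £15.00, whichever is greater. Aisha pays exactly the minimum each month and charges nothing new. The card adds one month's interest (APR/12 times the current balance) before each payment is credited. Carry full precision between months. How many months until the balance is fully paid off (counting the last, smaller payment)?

Monthly rate r = 21.1%/12 = 1.75833% = 0.0175833.
While 5% of the post-interest balance exceeds £15.00, each month B ← (B·(1+r))·(1 − 0.05), i.e. B shrinks by the factor (1+r)·0.95 = 0.9667.
This holds for months 1–95. Entering month 96 the balance is £288.55; 5% of the post-interest balance is now below £15.00, so the flat £15.00 minimum applies from here.
From month 96 a fixed £15.00 at rate r clears £288.55 in 24 more payments. Total: 95 + 24 = 119 months.

119 months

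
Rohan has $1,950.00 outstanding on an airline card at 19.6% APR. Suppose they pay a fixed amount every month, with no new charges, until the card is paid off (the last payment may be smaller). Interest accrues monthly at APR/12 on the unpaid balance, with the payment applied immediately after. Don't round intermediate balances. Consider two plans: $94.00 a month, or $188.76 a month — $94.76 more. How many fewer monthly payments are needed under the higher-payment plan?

Monthly rate r = 19.6%/12 = 1.63333% = 0.0163333.
At $94.00/mo: n = ⌈−ln(1 − rB₀/P)/ln(1+r)⌉ = 26 payments (last $50.72); total interest = total paid − $1,950.00 = $450.72.
At $188.76/mo: 12 payments (last $77.13); total interest $203.49.
Payments saved = 26 − 12 = 14.

14 fewer payments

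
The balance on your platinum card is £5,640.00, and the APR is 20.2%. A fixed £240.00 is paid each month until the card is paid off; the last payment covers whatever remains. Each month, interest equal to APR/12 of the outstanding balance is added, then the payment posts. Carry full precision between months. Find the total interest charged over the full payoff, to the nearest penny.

Monthly rate r = 20.2%/12 = 1.68333% = 0.0168333.
Payoff takes n = ⌈−ln(1 − rB₀/P)/ln(1+r)⌉ = ⌈30.161⌉ = 31 payments; the last is £39.01.
Total paid = 30·£240.00 + £39.01 = £7,239.01.
Total interest = total paid − principal = £7,239.01 − £5,640.00 = £1,599.01.

£1,599.01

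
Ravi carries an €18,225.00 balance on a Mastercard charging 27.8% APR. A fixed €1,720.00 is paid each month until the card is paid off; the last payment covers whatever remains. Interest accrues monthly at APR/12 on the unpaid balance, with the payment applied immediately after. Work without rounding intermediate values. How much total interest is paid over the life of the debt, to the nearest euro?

€2,932

Monthly rate r = 27.8%/12 = 2.31667% = 0.0231667.
Payoff takes n = ⌈−ln(1 − rB₀/P)/ln(1+r)⌉ = ⌈12.298⌉ = 13 payments; the last is €517.42.
Total paid = 12·€1,720.00 + €517.42 = €21,157.42.
Total interest = total paid − principal = €21,157.42 − €18,225.00 = €2,932.42.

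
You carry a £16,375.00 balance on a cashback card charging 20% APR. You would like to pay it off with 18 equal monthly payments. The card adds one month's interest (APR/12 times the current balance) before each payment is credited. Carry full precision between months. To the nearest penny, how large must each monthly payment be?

£1,060.50

Monthly rate r = 20%/12 = 1.66667% = 0.0166667.
Level-payment amortization: P = B₀·r / (1 − (1+r)^(−n)) = 16375.00·0.0166667 / (1 − 1.01667^(−18)).
Denominator 1 − (1+r)^(−18) = 0.257347792.
P = 272.917 / 0.257347792 ≈ 1060.50.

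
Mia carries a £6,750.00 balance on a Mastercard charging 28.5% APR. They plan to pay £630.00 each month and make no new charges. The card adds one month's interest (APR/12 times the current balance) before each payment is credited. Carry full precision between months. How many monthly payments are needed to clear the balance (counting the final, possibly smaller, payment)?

13 payments

Monthly rate r = 28.5%/12 = 2.375% = 0.02375.
Recurrence: B ← B·(1+r) − £630.00.
Month 1: interest £160.31; balance after payment £6,280.31.
Month 2: interest £149.16; balance after payment £5,799.47.
Closed form: n = −ln(1 − rB₀/P)/ln(1+r) = −ln(0.74554)/ln(1.02375) ≈ 12.511, so the balance reaches zero during payment 13.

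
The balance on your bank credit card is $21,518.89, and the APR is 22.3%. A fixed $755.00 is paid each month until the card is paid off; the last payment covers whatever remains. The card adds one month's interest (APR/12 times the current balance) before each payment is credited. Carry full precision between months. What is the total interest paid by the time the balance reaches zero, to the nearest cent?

$9,410.67

Monthly rate r = 22.3%/12 = 1.85833% = 0.0185833.
Payoff takes n = ⌈−ln(1 − rB₀/P)/ln(1+r)⌉ = ⌈40.966⌉ = 41 payments; the last is $729.56.
Total paid = 40·$755.00 + $729.56 = $30,929.56.
Total interest = total paid − principal = $30,929.56 − $21,518.89 = $9,410.67.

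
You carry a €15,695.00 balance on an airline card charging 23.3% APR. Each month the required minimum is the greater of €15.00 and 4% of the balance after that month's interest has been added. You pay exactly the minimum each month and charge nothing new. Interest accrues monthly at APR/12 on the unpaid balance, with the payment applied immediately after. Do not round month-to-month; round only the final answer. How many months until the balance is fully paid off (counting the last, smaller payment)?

Monthly rate r = 23.3%/12 = 1.94167% = 0.0194167.
While 4% of the post-interest balance exceeds €15.00, each month B ← (B·(1+r))·(1 − 0.04), i.e. B shrinks by the factor (1+r)·0.96 = 0.97864.
This holds for months 1–174. Entering month 175 the balance is €366.57; 4% of the post-interest balance is now below €15.00, so the flat €15.00 minimum applies from here.
From month 175 a fixed €15.00 at rate r clears €366.57 in 34 more payments. Total: 174 + 34 = 208 months.

208 months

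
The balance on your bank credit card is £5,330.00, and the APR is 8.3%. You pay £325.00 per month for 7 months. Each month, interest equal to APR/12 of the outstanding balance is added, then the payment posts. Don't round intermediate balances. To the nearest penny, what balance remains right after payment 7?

£3,270.72

Monthly rate r = 8.3%/12 = 0.691667% = 0.00691667.
Each month: B ← B·(1+r) − £325.00.
Month 1: interest £36.87; balance after payment £5,041.87.
Month 2: interest £34.87; balance after payment £4,751.74.
Month 3: interest £32.87; balance after payment £4,459.60.
Month 4: interest £30.85; balance after payment £4,165.45.
Month 5: interest £28.81; balance after payment £3,869.26.
Month 6: interest £26.76; balance after payment £3,571.02.
Month 7: interest £24.70; balance after payment £3,270.72.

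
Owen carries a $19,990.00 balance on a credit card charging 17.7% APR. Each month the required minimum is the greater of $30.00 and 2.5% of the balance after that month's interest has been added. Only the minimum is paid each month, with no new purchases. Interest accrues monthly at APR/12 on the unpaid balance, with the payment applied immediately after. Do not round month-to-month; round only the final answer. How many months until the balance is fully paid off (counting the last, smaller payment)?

Monthly rate r = 17.7%/12 = 1.475% = 0.01475.
While 2.5% of the post-interest balance exceeds $30.00, each month B ← (B·(1+r))·(1 − 0.025), i.e. B shrinks by the factor (1+r)·0.975 = 0.98938.
This holds for months 1–265. Entering month 266 the balance is $1,180.83; 2.5% of the post-interest balance is now below $30.00, so the flat $30.00 minimum applies from here.
From month 266 a fixed $30.00 at rate r clears $1,180.83 in 60 more payments. Total: 265 + 60 = 325 months.

325 months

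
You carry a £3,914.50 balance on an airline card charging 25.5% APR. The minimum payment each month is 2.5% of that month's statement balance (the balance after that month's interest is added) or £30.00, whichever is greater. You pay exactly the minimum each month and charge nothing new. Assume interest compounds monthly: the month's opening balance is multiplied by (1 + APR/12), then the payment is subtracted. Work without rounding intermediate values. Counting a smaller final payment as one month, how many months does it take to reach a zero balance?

366 months

Monthly rate r = 25.5%/12 = 2.125% = 0.02125.
While 2.5% of the post-interest balance exceeds £30.00, each month B ← (B·(1+r))·(1 − 0.025), i.e. B shrinks by the factor (1+r)·0.975 = 0.99572.
This holds for months 1–281. Entering month 282 the balance is £1,172.42; 2.5% of the post-interest balance is now below £30.00, so the flat £30.00 minimum applies from here.
From month 282 a fixed £30.00 at rate r clears £1,172.42 in 85 more payments. Total: 281 + 85 = 366 months.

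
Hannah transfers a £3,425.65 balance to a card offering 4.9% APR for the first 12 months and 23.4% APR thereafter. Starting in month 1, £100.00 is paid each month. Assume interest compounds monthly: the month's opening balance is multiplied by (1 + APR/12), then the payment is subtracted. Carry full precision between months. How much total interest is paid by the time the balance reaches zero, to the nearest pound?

£986

Promo months 1–12 at r₀ = 4.9%/12 = 0.00408333; months 13+ at r₁ = 23.4%/12 = 0.0195.
After month 12: iterate B ← B·(1+r₀) − £100.00 for 12 months → £2,370.01.
Then at r₁ with £100.00/mo: n₂ = −ln(1 − r₁·B/P)/ln(1+r₁) ≈ 32.11 → 33 more payments.
Total paid = 44·£100.00 + £11.41 = £4,411.41; interest = £4,411.41 − £3,425.65 = £985.76.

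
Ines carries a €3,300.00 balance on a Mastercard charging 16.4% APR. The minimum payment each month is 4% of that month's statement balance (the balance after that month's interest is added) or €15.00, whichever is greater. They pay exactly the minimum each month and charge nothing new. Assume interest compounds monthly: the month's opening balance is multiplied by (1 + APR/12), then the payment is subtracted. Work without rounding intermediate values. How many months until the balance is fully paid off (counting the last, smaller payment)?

111 months

Monthly rate r = 16.4%/12 = 1.36667% = 0.0136667.
While 4% of the post-interest balance exceeds €15.00, each month B ← (B·(1+r))·(1 − 0.04), i.e. B shrinks by the factor (1+r)·0.96 = 0.97312.
This holds for months 1–81. Entering month 82 the balance is €363.07; 4% of the post-interest balance is now below €15.00, so the flat €15.00 minimum applies from here.
From month 82 a fixed €15.00 at rate r clears €363.07 in 30 more payments. Total: 81 + 30 = 111 months.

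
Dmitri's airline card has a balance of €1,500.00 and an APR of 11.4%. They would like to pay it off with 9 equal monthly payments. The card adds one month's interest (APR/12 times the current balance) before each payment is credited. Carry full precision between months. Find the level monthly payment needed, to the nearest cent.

Monthly rate r = 11.4%/12 = 0.95% = 0.0095.
Level-payment amortization: P = B₀·r / (1 − (1+r)^(−n)) = 1500.00·0.0095 / (1 − 1.0095^(−9)).
Denominator 1 − (1+r)^(−9) = 0.0815762825.
P = 14.25 / 0.0815762825 ≈ 174.68.

€174.68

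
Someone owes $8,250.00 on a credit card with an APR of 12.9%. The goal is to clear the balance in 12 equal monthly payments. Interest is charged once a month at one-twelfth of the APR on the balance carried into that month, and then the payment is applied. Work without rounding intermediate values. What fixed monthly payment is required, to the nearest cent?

Monthly rate r = 12.9%/12 = 1.075% = 0.01075.
Level-payment amortization: P = B₀·r / (1 − (1+r)^(−n)) = 8250.00·0.01075 / (1 − 1.01075^(−12)).
Denominator 1 − (1+r)^(−12) = 0.1204207.
P = 88.6875 / 0.1204207 ≈ 736.48.

$736.48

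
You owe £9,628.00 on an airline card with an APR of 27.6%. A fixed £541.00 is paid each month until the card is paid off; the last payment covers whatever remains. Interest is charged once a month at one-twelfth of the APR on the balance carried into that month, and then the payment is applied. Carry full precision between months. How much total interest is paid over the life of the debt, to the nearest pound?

Monthly rate r = 27.6%/12 = 2.3% = 0.023.
Payoff takes n = ⌈−ln(1 − rB₀/P)/ln(1+r)⌉ = ⌈23.153⌉ = 24 payments; the last is £83.56.
Total paid = 23·£541.00 + £83.56 = £12,526.56.
Total interest = total paid − principal = £12,526.56 − £9,628.00 = £2,898.56.

£2,899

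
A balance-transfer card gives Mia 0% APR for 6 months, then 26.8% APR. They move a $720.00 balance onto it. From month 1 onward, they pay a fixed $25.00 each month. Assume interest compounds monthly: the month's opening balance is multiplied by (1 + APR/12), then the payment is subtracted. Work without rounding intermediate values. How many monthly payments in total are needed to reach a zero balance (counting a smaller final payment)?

Promo months 1–6 at r₀ = 0%/12 = 0; months 7+ at r₁ = 26.8%/12 = 0.0223333.
After month 6 (no interest yet): B = $720.00 − 6·$25.00 = $570.00.
Then at r₁ with $25.00/mo: n₂ = −ln(1 − r₁·B/P)/ln(1+r₁) ≈ 32.22 → 33 more payments.

39 months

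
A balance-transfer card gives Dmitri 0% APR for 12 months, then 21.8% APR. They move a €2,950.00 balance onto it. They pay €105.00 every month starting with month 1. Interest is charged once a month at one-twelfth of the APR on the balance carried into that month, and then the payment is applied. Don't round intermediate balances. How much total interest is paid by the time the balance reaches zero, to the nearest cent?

€327.34

Promo months 1–12 at r₀ = 0%/12 = 0; months 13+ at r₁ = 21.8%/12 = 0.0181667.
After month 12 (no interest yet): B = €2,950.00 − 12·€105.00 = €1,690.00.
Then at r₁ with €105.00/mo: n₂ = −ln(1 − r₁·B/P)/ln(1+r₁) ≈ 19.21 → 20 more payments.
Total paid = 31·€105.00 + €22.34 = €3,277.34; interest = €3,277.34 − €2,950.00 = €327.34.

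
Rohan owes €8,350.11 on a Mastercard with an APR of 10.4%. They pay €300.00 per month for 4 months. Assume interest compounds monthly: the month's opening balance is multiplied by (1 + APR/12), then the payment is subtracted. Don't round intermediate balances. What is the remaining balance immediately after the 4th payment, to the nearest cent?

€7,427.68

Monthly rate r = 10.4%/12 = 0.866667% = 0.00866667.
Each month: B ← B·(1+r) − €300.00.
Month 1: interest €72.37; balance after payment €8,122.48.
Month 2: interest €70.39; balance after payment €7,892.87.
Month 3: interest €68.40; balance after payment €7,661.28.
Month 4: interest €66.40; balance after payment €7,427.68.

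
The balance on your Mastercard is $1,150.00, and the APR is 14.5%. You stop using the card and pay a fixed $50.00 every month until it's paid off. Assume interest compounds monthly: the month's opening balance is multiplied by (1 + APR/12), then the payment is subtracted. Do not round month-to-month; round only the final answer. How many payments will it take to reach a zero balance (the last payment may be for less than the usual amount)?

Monthly rate r = 14.5%/12 = 1.20833% = 0.0120833.
Recurrence: B ← B·(1+r) − $50.00.
Month 1: interest $13.90; balance after payment $1,113.90.
Month 2: interest $13.46; balance after payment $1,077.36.
Closed form: n = −ln(1 − rB₀/P)/ln(1+r) = −ln(0.72208)/ln(1.01208) ≈ 27.110, so the balance reaches zero during payment 28.

28 months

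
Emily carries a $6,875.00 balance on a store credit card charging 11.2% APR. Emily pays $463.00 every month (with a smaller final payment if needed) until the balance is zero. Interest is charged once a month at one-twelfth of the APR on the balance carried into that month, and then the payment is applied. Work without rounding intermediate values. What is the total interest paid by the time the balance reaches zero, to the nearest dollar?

$560

Monthly rate r = 11.2%/12 = 0.933333% = 0.00933333.
Payoff takes n = ⌈−ln(1 − rB₀/P)/ln(1+r)⌉ = ⌈16.058⌉ = 17 payments; the last is $27.16.
Total paid = 16·$463.00 + $27.16 = $7,435.16.
Total interest = total paid − principal = $7,435.16 − $6,875.00 = $560.16.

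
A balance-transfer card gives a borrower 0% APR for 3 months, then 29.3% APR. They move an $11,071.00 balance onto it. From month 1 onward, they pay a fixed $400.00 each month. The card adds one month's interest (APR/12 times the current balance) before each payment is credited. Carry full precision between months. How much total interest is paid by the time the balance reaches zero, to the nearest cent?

Promo months 1–3 at r₀ = 0%/12 = 0; months 4+ at r₁ = 29.3%/12 = 0.0244167.
After month 3 (no interest yet): B = $11,071.00 − 3·$400.00 = $9,871.00.
Then at r₁ with $400.00/mo: n₂ = −ln(1 − r₁·B/P)/ln(1+r₁) ≈ 38.25 → 39 more payments.
Total paid = 41·$400.00 + $100.05 = $16,500.05; interest = $16,500.05 − $11,071.00 = $5,429.05.

$5,429.05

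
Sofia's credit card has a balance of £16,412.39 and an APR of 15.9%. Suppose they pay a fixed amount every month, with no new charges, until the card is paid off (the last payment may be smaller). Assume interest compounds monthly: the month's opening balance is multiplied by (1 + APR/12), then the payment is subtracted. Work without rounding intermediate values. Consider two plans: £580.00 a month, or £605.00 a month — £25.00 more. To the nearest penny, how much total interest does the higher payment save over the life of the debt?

Monthly rate r = 15.9%/12 = 1.325% = 0.01325.
At £580.00/mo: n = ⌈−ln(1 − rB₀/P)/ln(1+r)⌉ = 36 payments (last £406.19); total interest = total paid − £16,412.39 = £4,293.80.
At £605.00/mo: 34 payments (last £508.03); total interest £4,060.64.
Interest saved = £4,293.80 − £4,060.64 = £233.16.

£233.16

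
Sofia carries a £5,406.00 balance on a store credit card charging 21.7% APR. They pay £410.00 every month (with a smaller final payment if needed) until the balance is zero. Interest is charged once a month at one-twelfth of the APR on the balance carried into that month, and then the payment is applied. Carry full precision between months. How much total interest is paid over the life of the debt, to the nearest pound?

£826

Monthly rate r = 21.7%/12 = 1.80833% = 0.0180833.
Payoff takes n = ⌈−ln(1 − rB₀/P)/ln(1+r)⌉ = ⌈15.198⌉ = 16 payments; the last is £81.88.
Total paid = 15·£410.00 + £81.88 = £6,231.88.
Total interest = total paid − principal = £6,231.88 − £5,406.00 = £825.88.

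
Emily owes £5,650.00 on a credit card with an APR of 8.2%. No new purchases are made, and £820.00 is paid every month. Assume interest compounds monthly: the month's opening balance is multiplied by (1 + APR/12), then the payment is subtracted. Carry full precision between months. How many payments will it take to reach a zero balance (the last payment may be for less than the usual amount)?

8 months

Monthly rate r = 8.2%/12 = 0.683333% = 0.00683333.
Recurrence: B ← B·(1+r) − £820.00.
Month 1: interest £38.61; balance after payment £4,868.61.
Month 2: interest £33.27; balance after payment £4,081.88.
Closed form: n = −ln(1 − rB₀/P)/ln(1+r) = −ln(0.95292)/ln(1.00683) ≈ 7.082, so the balance reaches zero during payment 8.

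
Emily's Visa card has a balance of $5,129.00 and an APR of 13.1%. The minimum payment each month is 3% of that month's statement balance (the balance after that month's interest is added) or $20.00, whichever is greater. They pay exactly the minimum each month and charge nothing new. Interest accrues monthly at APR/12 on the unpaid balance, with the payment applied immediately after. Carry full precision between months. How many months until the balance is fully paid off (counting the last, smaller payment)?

Monthly rate r = 13.1%/12 = 1.09167% = 0.0109167.
While 3% of the post-interest balance exceeds $20.00, each month B ← (B·(1+r))·(1 − 0.03), i.e. B shrinks by the factor (1+r)·0.97 = 0.98059.
This holds for months 1–105. Entering month 106 the balance is $654.90; 3% of the post-interest balance is now below $20.00, so the flat $20.00 minimum applies from here.
From month 106 a fixed $20.00 at rate r clears $654.90 in 41 more payments. Total: 105 + 41 = 146 months.

146 months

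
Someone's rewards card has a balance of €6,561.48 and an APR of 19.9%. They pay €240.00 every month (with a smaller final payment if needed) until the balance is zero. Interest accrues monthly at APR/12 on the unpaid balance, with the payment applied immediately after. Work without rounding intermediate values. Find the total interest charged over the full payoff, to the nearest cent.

Monthly rate r = 19.9%/12 = 1.65833% = 0.0165833.
Payoff takes n = ⌈−ln(1 − rB₀/P)/ln(1+r)⌉ = ⌈36.723⌉ = 37 payments; the last is €174.00.
Total paid = 36·€240.00 + €174.00 = €8,814.00.
Total interest = total paid − principal = €8,814.00 − €6,561.48 = €2,252.52.

€2,252.52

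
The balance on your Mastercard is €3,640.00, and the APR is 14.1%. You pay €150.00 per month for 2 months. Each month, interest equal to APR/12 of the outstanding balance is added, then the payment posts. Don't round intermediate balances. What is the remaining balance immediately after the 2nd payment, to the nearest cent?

Monthly rate r = 14.1%/12 = 1.175% = 0.01175.
Each month: B ← B·(1+r) − €150.00.
Month 1: interest €42.77; balance after payment €3,532.77.
Month 2: interest €41.51; balance after payment €3,424.28.

€3,424.28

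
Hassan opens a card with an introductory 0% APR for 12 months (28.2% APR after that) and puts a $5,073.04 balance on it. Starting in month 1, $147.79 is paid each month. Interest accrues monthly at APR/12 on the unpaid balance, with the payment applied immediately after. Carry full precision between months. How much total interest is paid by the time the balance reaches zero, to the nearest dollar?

$1,432

Promo months 1–12 at r₀ = 0%/12 = 0; months 13+ at r₁ = 28.2%/12 = 0.0235.
After month 12 (no interest yet): B = $5,073.04 − 12·$147.79 = $3,299.56.
Then at r₁ with $147.79/mo: n₂ = −ln(1 − r₁·B/P)/ln(1+r₁) ≈ 32.02 → 33 more payments.
Total paid = 44·$147.79 + $2.75 = $6,505.51; interest = $6,505.51 − $5,073.04 = $1,432.47.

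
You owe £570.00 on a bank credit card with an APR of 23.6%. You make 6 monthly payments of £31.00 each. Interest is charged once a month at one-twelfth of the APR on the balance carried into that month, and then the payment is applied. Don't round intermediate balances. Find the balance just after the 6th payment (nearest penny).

Monthly rate r = 23.6%/12 = 1.96667% = 0.0196667.
Each month: B ← B·(1+r) − £31.00.
Month 1: interest £11.21; balance after payment £550.21.
Month 2: interest £10.82; balance after payment £530.03.
Month 3: interest £10.42; balance after payment £509.45.
Month 4: interest £10.02; balance after payment £488.47.
Month 5: interest £9.61; balance after payment £467.08.
Month 6: interest £9.19; balance after payment £445.27.

£445.27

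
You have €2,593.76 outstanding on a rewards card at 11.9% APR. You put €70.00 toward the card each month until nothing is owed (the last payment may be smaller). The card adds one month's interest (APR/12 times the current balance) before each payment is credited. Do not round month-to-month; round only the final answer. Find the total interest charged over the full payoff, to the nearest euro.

Monthly rate r = 11.9%/12 = 0.991667% = 0.00991667.
Payoff takes n = ⌈−ln(1 − rB₀/P)/ln(1+r)⌉ = ⌈46.413⌉ = 47 payments; the last is €28.99.
Total paid = 46·€70.00 + €28.99 = €3,248.99.
Total interest = total paid − principal = €3,248.99 − €2,593.76 = €655.23.

€655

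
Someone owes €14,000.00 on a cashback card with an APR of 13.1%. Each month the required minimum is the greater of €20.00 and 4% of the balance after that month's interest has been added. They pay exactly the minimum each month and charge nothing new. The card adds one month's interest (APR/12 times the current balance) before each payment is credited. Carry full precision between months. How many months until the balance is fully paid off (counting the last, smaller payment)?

141 months

Monthly rate r = 13.1%/12 = 1.09167% = 0.0109167.
While 4% of the post-interest balance exceeds €20.00, each month B ← (B·(1+r))·(1 − 0.04), i.e. B shrinks by the factor (1+r)·0.96 = 0.97048.
This holds for months 1–112. Entering month 113 the balance is €488.23; 4% of the post-interest balance is now below €20.00, so the flat €20.00 minimum applies from here.
From month 113 a fixed €20.00 at rate r clears €488.23 in 29 more payments. Total: 112 + 29 = 141 months.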